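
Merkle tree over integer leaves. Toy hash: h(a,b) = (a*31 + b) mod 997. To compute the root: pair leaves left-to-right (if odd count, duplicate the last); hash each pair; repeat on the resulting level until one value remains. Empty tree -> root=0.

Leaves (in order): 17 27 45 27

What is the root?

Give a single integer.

Answer: 650

Derivation:
L0: [17, 27, 45, 27]
L1: h(17,27)=(17*31+27)%997=554 h(45,27)=(45*31+27)%997=425 -> [554, 425]
L2: h(554,425)=(554*31+425)%997=650 -> [650]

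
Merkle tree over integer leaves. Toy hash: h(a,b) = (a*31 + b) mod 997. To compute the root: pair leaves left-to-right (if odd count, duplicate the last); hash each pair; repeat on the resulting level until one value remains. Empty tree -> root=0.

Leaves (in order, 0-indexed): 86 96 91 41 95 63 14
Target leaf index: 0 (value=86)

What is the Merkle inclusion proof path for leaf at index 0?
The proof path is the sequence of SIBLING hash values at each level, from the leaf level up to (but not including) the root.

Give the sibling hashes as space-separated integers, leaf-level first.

L0 (leaves): [86, 96, 91, 41, 95, 63, 14], target index=0
L1: h(86,96)=(86*31+96)%997=768 [pair 0] h(91,41)=(91*31+41)%997=868 [pair 1] h(95,63)=(95*31+63)%997=17 [pair 2] h(14,14)=(14*31+14)%997=448 [pair 3] -> [768, 868, 17, 448]
  Sibling for proof at L0: 96
L2: h(768,868)=(768*31+868)%997=748 [pair 0] h(17,448)=(17*31+448)%997=975 [pair 1] -> [748, 975]
  Sibling for proof at L1: 868
L3: h(748,975)=(748*31+975)%997=235 [pair 0] -> [235]
  Sibling for proof at L2: 975
Root: 235
Proof path (sibling hashes from leaf to root): [96, 868, 975]

Answer: 96 868 975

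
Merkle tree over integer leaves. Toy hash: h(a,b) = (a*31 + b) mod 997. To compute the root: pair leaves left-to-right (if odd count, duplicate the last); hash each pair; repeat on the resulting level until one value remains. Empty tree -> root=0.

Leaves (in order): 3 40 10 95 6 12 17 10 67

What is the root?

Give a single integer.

Answer: 111

Derivation:
L0: [3, 40, 10, 95, 6, 12, 17, 10, 67]
L1: h(3,40)=(3*31+40)%997=133 h(10,95)=(10*31+95)%997=405 h(6,12)=(6*31+12)%997=198 h(17,10)=(17*31+10)%997=537 h(67,67)=(67*31+67)%997=150 -> [133, 405, 198, 537, 150]
L2: h(133,405)=(133*31+405)%997=540 h(198,537)=(198*31+537)%997=693 h(150,150)=(150*31+150)%997=812 -> [540, 693, 812]
L3: h(540,693)=(540*31+693)%997=484 h(812,812)=(812*31+812)%997=62 -> [484, 62]
L4: h(484,62)=(484*31+62)%997=111 -> [111]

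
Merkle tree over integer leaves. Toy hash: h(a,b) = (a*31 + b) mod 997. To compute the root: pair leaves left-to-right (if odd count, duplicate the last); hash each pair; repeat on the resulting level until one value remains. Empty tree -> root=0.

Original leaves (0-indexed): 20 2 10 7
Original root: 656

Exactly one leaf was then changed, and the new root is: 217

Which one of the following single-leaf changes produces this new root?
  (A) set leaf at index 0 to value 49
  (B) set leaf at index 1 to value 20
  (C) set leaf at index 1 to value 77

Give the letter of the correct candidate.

Answer: B

Derivation:
Original leaves: [20, 2, 10, 7]
Target new root: 217
Try each candidate change and compute the resulting root:
Candidate A: set leaf[0] = 49 -> leaves = [49, 2, 10, 7]
  L0: [49, 2, 10, 7]
  L1: h(49,2)=(49*31+2)%997=524 h(10,7)=(10*31+7)%997=317 -> [524, 317]
  L2: h(524,317)=(524*31+317)%997=609 -> [609]
  root = 609 != target 217
Candidate B: set leaf[1] = 20 -> leaves = [20, 20, 10, 7]
  L0: [20, 20, 10, 7]
  L1: h(20,20)=(20*31+20)%997=640 h(10,7)=(10*31+7)%997=317 -> [640, 317]
  L2: h(640,317)=(640*31+317)%997=217 -> [217]
  root = 217 == target 217  ** MATCH **
Candidate C: set leaf[1] = 77 -> leaves = [20, 77, 10, 7]
  L0: [20, 77, 10, 7]
  L1: h(20,77)=(20*31+77)%997=697 h(10,7)=(10*31+7)%997=317 -> [697, 317]
  L2: h(697,317)=(697*31+317)%997=987 -> [987]
  root = 987 != target 217
Candidate B produces the target root.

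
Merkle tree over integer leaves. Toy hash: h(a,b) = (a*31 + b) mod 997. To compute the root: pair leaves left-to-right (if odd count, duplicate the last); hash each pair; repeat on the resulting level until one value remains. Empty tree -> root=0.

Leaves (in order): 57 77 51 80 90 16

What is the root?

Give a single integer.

L0: [57, 77, 51, 80, 90, 16]
L1: h(57,77)=(57*31+77)%997=847 h(51,80)=(51*31+80)%997=664 h(90,16)=(90*31+16)%997=812 -> [847, 664, 812]
L2: h(847,664)=(847*31+664)%997=2 h(812,812)=(812*31+812)%997=62 -> [2, 62]
L3: h(2,62)=(2*31+62)%997=124 -> [124]

Answer: 124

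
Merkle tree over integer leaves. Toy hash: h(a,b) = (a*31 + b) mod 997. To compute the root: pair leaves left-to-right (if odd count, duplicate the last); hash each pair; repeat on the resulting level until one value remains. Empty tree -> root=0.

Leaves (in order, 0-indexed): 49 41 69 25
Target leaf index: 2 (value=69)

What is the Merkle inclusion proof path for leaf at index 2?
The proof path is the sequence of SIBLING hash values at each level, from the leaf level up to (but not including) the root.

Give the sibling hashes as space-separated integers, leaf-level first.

L0 (leaves): [49, 41, 69, 25], target index=2
L1: h(49,41)=(49*31+41)%997=563 [pair 0] h(69,25)=(69*31+25)%997=170 [pair 1] -> [563, 170]
  Sibling for proof at L0: 25
L2: h(563,170)=(563*31+170)%997=674 [pair 0] -> [674]
  Sibling for proof at L1: 563
Root: 674
Proof path (sibling hashes from leaf to root): [25, 563]

Answer: 25 563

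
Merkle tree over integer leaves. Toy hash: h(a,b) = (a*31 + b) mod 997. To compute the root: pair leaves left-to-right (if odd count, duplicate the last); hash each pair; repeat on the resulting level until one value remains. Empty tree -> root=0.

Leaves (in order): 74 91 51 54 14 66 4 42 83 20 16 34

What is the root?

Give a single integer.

L0: [74, 91, 51, 54, 14, 66, 4, 42, 83, 20, 16, 34]
L1: h(74,91)=(74*31+91)%997=391 h(51,54)=(51*31+54)%997=638 h(14,66)=(14*31+66)%997=500 h(4,42)=(4*31+42)%997=166 h(83,20)=(83*31+20)%997=599 h(16,34)=(16*31+34)%997=530 -> [391, 638, 500, 166, 599, 530]
L2: h(391,638)=(391*31+638)%997=795 h(500,166)=(500*31+166)%997=711 h(599,530)=(599*31+530)%997=156 -> [795, 711, 156]
L3: h(795,711)=(795*31+711)%997=431 h(156,156)=(156*31+156)%997=7 -> [431, 7]
L4: h(431,7)=(431*31+7)%997=407 -> [407]

Answer: 407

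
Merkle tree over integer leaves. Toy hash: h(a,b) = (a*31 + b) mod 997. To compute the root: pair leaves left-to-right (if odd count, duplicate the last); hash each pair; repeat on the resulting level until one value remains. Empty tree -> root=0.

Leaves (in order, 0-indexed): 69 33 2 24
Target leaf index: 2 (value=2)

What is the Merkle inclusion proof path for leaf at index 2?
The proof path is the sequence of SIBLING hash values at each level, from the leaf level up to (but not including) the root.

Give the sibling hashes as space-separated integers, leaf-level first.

L0 (leaves): [69, 33, 2, 24], target index=2
L1: h(69,33)=(69*31+33)%997=178 [pair 0] h(2,24)=(2*31+24)%997=86 [pair 1] -> [178, 86]
  Sibling for proof at L0: 24
L2: h(178,86)=(178*31+86)%997=619 [pair 0] -> [619]
  Sibling for proof at L1: 178
Root: 619
Proof path (sibling hashes from leaf to root): [24, 178]

Answer: 24 178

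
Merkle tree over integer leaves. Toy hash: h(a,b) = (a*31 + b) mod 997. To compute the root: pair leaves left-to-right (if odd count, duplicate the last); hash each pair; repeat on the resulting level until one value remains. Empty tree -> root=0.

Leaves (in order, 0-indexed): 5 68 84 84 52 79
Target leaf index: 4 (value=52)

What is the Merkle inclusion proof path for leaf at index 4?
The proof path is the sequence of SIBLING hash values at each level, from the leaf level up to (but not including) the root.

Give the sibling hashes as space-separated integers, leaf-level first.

L0 (leaves): [5, 68, 84, 84, 52, 79], target index=4
L1: h(5,68)=(5*31+68)%997=223 [pair 0] h(84,84)=(84*31+84)%997=694 [pair 1] h(52,79)=(52*31+79)%997=694 [pair 2] -> [223, 694, 694]
  Sibling for proof at L0: 79
L2: h(223,694)=(223*31+694)%997=628 [pair 0] h(694,694)=(694*31+694)%997=274 [pair 1] -> [628, 274]
  Sibling for proof at L1: 694
L3: h(628,274)=(628*31+274)%997=799 [pair 0] -> [799]
  Sibling for proof at L2: 628
Root: 799
Proof path (sibling hashes from leaf to root): [79, 694, 628]

Answer: 79 694 628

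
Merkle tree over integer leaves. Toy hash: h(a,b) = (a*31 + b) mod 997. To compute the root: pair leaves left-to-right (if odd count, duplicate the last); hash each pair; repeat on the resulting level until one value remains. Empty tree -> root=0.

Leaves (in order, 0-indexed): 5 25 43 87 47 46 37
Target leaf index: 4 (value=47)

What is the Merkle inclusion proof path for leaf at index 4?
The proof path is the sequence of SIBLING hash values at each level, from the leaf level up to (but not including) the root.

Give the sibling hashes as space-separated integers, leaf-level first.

L0 (leaves): [5, 25, 43, 87, 47, 46, 37], target index=4
L1: h(5,25)=(5*31+25)%997=180 [pair 0] h(43,87)=(43*31+87)%997=423 [pair 1] h(47,46)=(47*31+46)%997=506 [pair 2] h(37,37)=(37*31+37)%997=187 [pair 3] -> [180, 423, 506, 187]
  Sibling for proof at L0: 46
L2: h(180,423)=(180*31+423)%997=21 [pair 0] h(506,187)=(506*31+187)%997=918 [pair 1] -> [21, 918]
  Sibling for proof at L1: 187
L3: h(21,918)=(21*31+918)%997=572 [pair 0] -> [572]
  Sibling for proof at L2: 21
Root: 572
Proof path (sibling hashes from leaf to root): [46, 187, 21]

Answer: 46 187 21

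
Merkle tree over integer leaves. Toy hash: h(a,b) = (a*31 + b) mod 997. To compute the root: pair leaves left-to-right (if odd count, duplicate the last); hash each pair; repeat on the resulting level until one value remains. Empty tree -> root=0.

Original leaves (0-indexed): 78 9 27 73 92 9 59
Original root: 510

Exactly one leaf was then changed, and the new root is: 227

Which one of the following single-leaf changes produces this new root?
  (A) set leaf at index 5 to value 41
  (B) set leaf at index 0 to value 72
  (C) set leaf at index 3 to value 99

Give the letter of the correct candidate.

Answer: B

Derivation:
Original leaves: [78, 9, 27, 73, 92, 9, 59]
Target new root: 227
Try each candidate change and compute the resulting root:
Candidate A: set leaf[5] = 41 -> leaves = [78, 9, 27, 73, 92, 41, 59]
  L0: [78, 9, 27, 73, 92, 41, 59]
  L1: h(78,9)=(78*31+9)%997=433 h(27,73)=(27*31+73)%997=910 h(92,41)=(92*31+41)%997=899 h(59,59)=(59*31+59)%997=891 -> [433, 910, 899, 891]
  L2: h(433,910)=(433*31+910)%997=375 h(899,891)=(899*31+891)%997=844 -> [375, 844]
  L3: h(375,844)=(375*31+844)%997=505 -> [505]
  root = 505 != target 227
Candidate B: set leaf[0] = 72 -> leaves = [72, 9, 27, 73, 92, 9, 59]
  L0: [72, 9, 27, 73, 92, 9, 59]
  L1: h(72,9)=(72*31+9)%997=247 h(27,73)=(27*31+73)%997=910 h(92,9)=(92*31+9)%997=867 h(59,59)=(59*31+59)%997=891 -> [247, 910, 867, 891]
  L2: h(247,910)=(247*31+910)%997=591 h(867,891)=(867*31+891)%997=849 -> [591, 849]
  L3: h(591,849)=(591*31+849)%997=227 -> [227]
  root = 227 == target 227  ** MATCH **
Candidate C: set leaf[3] = 99 -> leaves = [78, 9, 27, 99, 92, 9, 59]
  L0: [78, 9, 27, 99, 92, 9, 59]
  L1: h(78,9)=(78*31+9)%997=433 h(27,99)=(27*31+99)%997=936 h(92,9)=(92*31+9)%997=867 h(59,59)=(59*31+59)%997=891 -> [433, 936, 867, 891]
  L2: h(433,936)=(433*31+936)%997=401 h(867,891)=(867*31+891)%997=849 -> [401, 849]
  L3: h(401,849)=(401*31+849)%997=319 -> [319]
  root = 319 != target 227
Candidate B produces the target root.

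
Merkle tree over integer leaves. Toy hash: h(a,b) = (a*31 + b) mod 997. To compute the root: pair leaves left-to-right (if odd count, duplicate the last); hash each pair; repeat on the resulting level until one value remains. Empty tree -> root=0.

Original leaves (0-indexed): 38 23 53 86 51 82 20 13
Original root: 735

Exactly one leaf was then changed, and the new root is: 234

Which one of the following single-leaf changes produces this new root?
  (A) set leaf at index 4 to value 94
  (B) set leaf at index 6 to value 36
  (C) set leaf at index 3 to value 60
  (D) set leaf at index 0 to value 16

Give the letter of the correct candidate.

Answer: B

Derivation:
Original leaves: [38, 23, 53, 86, 51, 82, 20, 13]
Target new root: 234
Try each candidate change and compute the resulting root:
Candidate A: set leaf[4] = 94 -> leaves = [38, 23, 53, 86, 94, 82, 20, 13]
  L0: [38, 23, 53, 86, 94, 82, 20, 13]
  L1: h(38,23)=(38*31+23)%997=204 h(53,86)=(53*31+86)%997=732 h(94,82)=(94*31+82)%997=5 h(20,13)=(20*31+13)%997=633 -> [204, 732, 5, 633]
  L2: h(204,732)=(204*31+732)%997=77 h(5,633)=(5*31+633)%997=788 -> [77, 788]
  L3: h(77,788)=(77*31+788)%997=184 -> [184]
  root = 184 != target 234
Candidate B: set leaf[6] = 36 -> leaves = [38, 23, 53, 86, 51, 82, 36, 13]
  L0: [38, 23, 53, 86, 51, 82, 36, 13]
  L1: h(38,23)=(38*31+23)%997=204 h(53,86)=(53*31+86)%997=732 h(51,82)=(51*31+82)%997=666 h(36,13)=(36*31+13)%997=132 -> [204, 732, 666, 132]
  L2: h(204,732)=(204*31+732)%997=77 h(666,132)=(666*31+132)%997=838 -> [77, 838]
  L3: h(77,838)=(77*31+838)%997=234 -> [234]
  root = 234 == target 234  ** MATCH **
Candidate C: set leaf[3] = 60 -> leaves = [38, 23, 53, 60, 51, 82, 20, 13]
  L0: [38, 23, 53, 60, 51, 82, 20, 13]
  L1: h(38,23)=(38*31+23)%997=204 h(53,60)=(53*31+60)%997=706 h(51,82)=(51*31+82)%997=666 h(20,13)=(20*31+13)%997=633 -> [204, 706, 666, 633]
  L2: h(204,706)=(204*31+706)%997=51 h(666,633)=(666*31+633)%997=342 -> [51, 342]
  L3: h(51,342)=(51*31+342)%997=926 -> [926]
  root = 926 != target 234
Candidate D: set leaf[0] = 16 -> leaves = [16, 23, 53, 86, 51, 82, 20, 13]
  L0: [16, 23, 53, 86, 51, 82, 20, 13]
  L1: h(16,23)=(16*31+23)%997=519 h(53,86)=(53*31+86)%997=732 h(51,82)=(51*31+82)%997=666 h(20,13)=(20*31+13)%997=633 -> [519, 732, 666, 633]
  L2: h(519,732)=(519*31+732)%997=869 h(666,633)=(666*31+633)%997=342 -> [869, 342]
  L3: h(869,342)=(869*31+342)%997=362 -> [362]
  root = 362 != target 234
Candidate B produces the target root.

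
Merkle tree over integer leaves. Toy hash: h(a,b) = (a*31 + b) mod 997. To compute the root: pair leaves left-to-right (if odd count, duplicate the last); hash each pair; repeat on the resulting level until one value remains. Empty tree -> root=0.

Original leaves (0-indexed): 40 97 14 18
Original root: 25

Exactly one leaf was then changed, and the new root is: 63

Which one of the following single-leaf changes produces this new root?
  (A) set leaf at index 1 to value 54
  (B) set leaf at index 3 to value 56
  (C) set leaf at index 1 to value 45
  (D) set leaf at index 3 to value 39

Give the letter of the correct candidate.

Original leaves: [40, 97, 14, 18]
Target new root: 63
Try each candidate change and compute the resulting root:
Candidate A: set leaf[1] = 54 -> leaves = [40, 54, 14, 18]
  L0: [40, 54, 14, 18]
  L1: h(40,54)=(40*31+54)%997=297 h(14,18)=(14*31+18)%997=452 -> [297, 452]
  L2: h(297,452)=(297*31+452)%997=686 -> [686]
  root = 686 != target 63
Candidate B: set leaf[3] = 56 -> leaves = [40, 97, 14, 56]
  L0: [40, 97, 14, 56]
  L1: h(40,97)=(40*31+97)%997=340 h(14,56)=(14*31+56)%997=490 -> [340, 490]
  L2: h(340,490)=(340*31+490)%997=63 -> [63]
  root = 63 == target 63  ** MATCH **
Candidate C: set leaf[1] = 45 -> leaves = [40, 45, 14, 18]
  L0: [40, 45, 14, 18]
  L1: h(40,45)=(40*31+45)%997=288 h(14,18)=(14*31+18)%997=452 -> [288, 452]
  L2: h(288,452)=(288*31+452)%997=407 -> [407]
  root = 407 != target 63
Candidate D: set leaf[3] = 39 -> leaves = [40, 97, 14, 39]
  L0: [40, 97, 14, 39]
  L1: h(40,97)=(40*31+97)%997=340 h(14,39)=(14*31+39)%997=473 -> [340, 473]
  L2: h(340,473)=(340*31+473)%997=46 -> [46]
  root = 46 != target 63
Candidate B produces the target root.

Answer: B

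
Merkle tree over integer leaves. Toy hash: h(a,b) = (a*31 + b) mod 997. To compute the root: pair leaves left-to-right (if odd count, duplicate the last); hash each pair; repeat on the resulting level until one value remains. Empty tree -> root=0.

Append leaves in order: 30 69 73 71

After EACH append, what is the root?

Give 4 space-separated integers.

Answer: 30 2 404 402

Derivation:
After append 30 (leaves=[30]):
  L0: [30]
  root=30
After append 69 (leaves=[30, 69]):
  L0: [30, 69]
  L1: h(30,69)=(30*31+69)%997=2 -> [2]
  root=2
After append 73 (leaves=[30, 69, 73]):
  L0: [30, 69, 73]
  L1: h(30,69)=(30*31+69)%997=2 h(73,73)=(73*31+73)%997=342 -> [2, 342]
  L2: h(2,342)=(2*31+342)%997=404 -> [404]
  root=404
After append 71 (leaves=[30, 69, 73, 71]):
  L0: [30, 69, 73, 71]
  L1: h(30,69)=(30*31+69)%997=2 h(73,71)=(73*31+71)%997=340 -> [2, 340]
  L2: h(2,340)=(2*31+340)%997=402 -> [402]
  root=402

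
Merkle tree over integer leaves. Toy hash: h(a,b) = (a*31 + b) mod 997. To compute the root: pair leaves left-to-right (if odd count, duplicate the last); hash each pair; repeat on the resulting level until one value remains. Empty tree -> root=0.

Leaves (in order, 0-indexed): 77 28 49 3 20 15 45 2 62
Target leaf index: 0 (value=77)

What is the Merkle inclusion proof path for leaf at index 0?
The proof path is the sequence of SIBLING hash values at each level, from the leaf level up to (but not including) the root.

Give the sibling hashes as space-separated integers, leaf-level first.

Answer: 28 525 145 727

Derivation:
L0 (leaves): [77, 28, 49, 3, 20, 15, 45, 2, 62], target index=0
L1: h(77,28)=(77*31+28)%997=421 [pair 0] h(49,3)=(49*31+3)%997=525 [pair 1] h(20,15)=(20*31+15)%997=635 [pair 2] h(45,2)=(45*31+2)%997=400 [pair 3] h(62,62)=(62*31+62)%997=987 [pair 4] -> [421, 525, 635, 400, 987]
  Sibling for proof at L0: 28
L2: h(421,525)=(421*31+525)%997=615 [pair 0] h(635,400)=(635*31+400)%997=145 [pair 1] h(987,987)=(987*31+987)%997=677 [pair 2] -> [615, 145, 677]
  Sibling for proof at L1: 525
L3: h(615,145)=(615*31+145)%997=267 [pair 0] h(677,677)=(677*31+677)%997=727 [pair 1] -> [267, 727]
  Sibling for proof at L2: 145
L4: h(267,727)=(267*31+727)%997=31 [pair 0] -> [31]
  Sibling for proof at L3: 727
Root: 31
Proof path (sibling hashes from leaf to root): [28, 525, 145, 727]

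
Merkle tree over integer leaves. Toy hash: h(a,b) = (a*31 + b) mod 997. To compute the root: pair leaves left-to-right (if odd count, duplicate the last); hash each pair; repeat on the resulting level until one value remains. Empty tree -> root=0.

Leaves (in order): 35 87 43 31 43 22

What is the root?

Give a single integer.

L0: [35, 87, 43, 31, 43, 22]
L1: h(35,87)=(35*31+87)%997=175 h(43,31)=(43*31+31)%997=367 h(43,22)=(43*31+22)%997=358 -> [175, 367, 358]
L2: h(175,367)=(175*31+367)%997=807 h(358,358)=(358*31+358)%997=489 -> [807, 489]
L3: h(807,489)=(807*31+489)%997=581 -> [581]

Answer: 581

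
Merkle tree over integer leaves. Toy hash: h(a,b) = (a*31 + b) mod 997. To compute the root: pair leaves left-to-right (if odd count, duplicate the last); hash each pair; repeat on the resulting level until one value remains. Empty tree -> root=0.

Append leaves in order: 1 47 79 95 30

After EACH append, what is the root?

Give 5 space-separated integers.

Answer: 1 78 958 974 97

Derivation:
After append 1 (leaves=[1]):
  L0: [1]
  root=1
After append 47 (leaves=[1, 47]):
  L0: [1, 47]
  L1: h(1,47)=(1*31+47)%997=78 -> [78]
  root=78
After append 79 (leaves=[1, 47, 79]):
  L0: [1, 47, 79]
  L1: h(1,47)=(1*31+47)%997=78 h(79,79)=(79*31+79)%997=534 -> [78, 534]
  L2: h(78,534)=(78*31+534)%997=958 -> [958]
  root=958
After append 95 (leaves=[1, 47, 79, 95]):
  L0: [1, 47, 79, 95]
  L1: h(1,47)=(1*31+47)%997=78 h(79,95)=(79*31+95)%997=550 -> [78, 550]
  L2: h(78,550)=(78*31+550)%997=974 -> [974]
  root=974
After append 30 (leaves=[1, 47, 79, 95, 30]):
  L0: [1, 47, 79, 95, 30]
  L1: h(1,47)=(1*31+47)%997=78 h(79,95)=(79*31+95)%997=550 h(30,30)=(30*31+30)%997=960 -> [78, 550, 960]
  L2: h(78,550)=(78*31+550)%997=974 h(960,960)=(960*31+960)%997=810 -> [974, 810]
  L3: h(974,810)=(974*31+810)%997=97 -> [97]
  root=97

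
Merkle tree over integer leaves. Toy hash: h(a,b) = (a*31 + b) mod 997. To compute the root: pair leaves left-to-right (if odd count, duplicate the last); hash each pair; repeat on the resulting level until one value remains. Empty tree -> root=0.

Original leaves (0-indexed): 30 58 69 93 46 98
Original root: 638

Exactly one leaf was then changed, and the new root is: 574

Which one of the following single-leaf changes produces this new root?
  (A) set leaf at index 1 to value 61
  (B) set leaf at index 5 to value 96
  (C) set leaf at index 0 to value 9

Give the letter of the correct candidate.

Answer: B

Derivation:
Original leaves: [30, 58, 69, 93, 46, 98]
Target new root: 574
Try each candidate change and compute the resulting root:
Candidate A: set leaf[1] = 61 -> leaves = [30, 61, 69, 93, 46, 98]
  L0: [30, 61, 69, 93, 46, 98]
  L1: h(30,61)=(30*31+61)%997=991 h(69,93)=(69*31+93)%997=238 h(46,98)=(46*31+98)%997=527 -> [991, 238, 527]
  L2: h(991,238)=(991*31+238)%997=52 h(527,527)=(527*31+527)%997=912 -> [52, 912]
  L3: h(52,912)=(52*31+912)%997=530 -> [530]
  root = 530 != target 574
Candidate B: set leaf[5] = 96 -> leaves = [30, 58, 69, 93, 46, 96]
  L0: [30, 58, 69, 93, 46, 96]
  L1: h(30,58)=(30*31+58)%997=988 h(69,93)=(69*31+93)%997=238 h(46,96)=(46*31+96)%997=525 -> [988, 238, 525]
  L2: h(988,238)=(988*31+238)%997=956 h(525,525)=(525*31+525)%997=848 -> [956, 848]
  L3: h(956,848)=(956*31+848)%997=574 -> [574]
  root = 574 == target 574  ** MATCH **
Candidate C: set leaf[0] = 9 -> leaves = [9, 58, 69, 93, 46, 98]
  L0: [9, 58, 69, 93, 46, 98]
  L1: h(9,58)=(9*31+58)%997=337 h(69,93)=(69*31+93)%997=238 h(46,98)=(46*31+98)%997=527 -> [337, 238, 527]
  L2: h(337,238)=(337*31+238)%997=715 h(527,527)=(527*31+527)%997=912 -> [715, 912]
  L3: h(715,912)=(715*31+912)%997=146 -> [146]
  root = 146 != target 574
Candidate B produces the target root.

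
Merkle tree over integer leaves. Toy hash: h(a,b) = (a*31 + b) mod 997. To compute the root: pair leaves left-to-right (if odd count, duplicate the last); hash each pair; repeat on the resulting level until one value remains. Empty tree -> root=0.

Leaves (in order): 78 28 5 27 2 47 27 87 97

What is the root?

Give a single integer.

Answer: 332

Derivation:
L0: [78, 28, 5, 27, 2, 47, 27, 87, 97]
L1: h(78,28)=(78*31+28)%997=452 h(5,27)=(5*31+27)%997=182 h(2,47)=(2*31+47)%997=109 h(27,87)=(27*31+87)%997=924 h(97,97)=(97*31+97)%997=113 -> [452, 182, 109, 924, 113]
L2: h(452,182)=(452*31+182)%997=236 h(109,924)=(109*31+924)%997=315 h(113,113)=(113*31+113)%997=625 -> [236, 315, 625]
L3: h(236,315)=(236*31+315)%997=652 h(625,625)=(625*31+625)%997=60 -> [652, 60]
L4: h(652,60)=(652*31+60)%997=332 -> [332]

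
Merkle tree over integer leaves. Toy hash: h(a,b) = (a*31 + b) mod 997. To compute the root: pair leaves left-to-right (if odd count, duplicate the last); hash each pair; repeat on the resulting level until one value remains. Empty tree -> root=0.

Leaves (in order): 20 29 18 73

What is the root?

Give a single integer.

Answer: 810

Derivation:
L0: [20, 29, 18, 73]
L1: h(20,29)=(20*31+29)%997=649 h(18,73)=(18*31+73)%997=631 -> [649, 631]
L2: h(649,631)=(649*31+631)%997=810 -> [810]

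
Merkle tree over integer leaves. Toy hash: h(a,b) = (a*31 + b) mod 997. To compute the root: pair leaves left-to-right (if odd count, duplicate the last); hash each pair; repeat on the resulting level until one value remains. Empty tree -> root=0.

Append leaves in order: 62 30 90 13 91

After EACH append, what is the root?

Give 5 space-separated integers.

After append 62 (leaves=[62]):
  L0: [62]
  root=62
After append 30 (leaves=[62, 30]):
  L0: [62, 30]
  L1: h(62,30)=(62*31+30)%997=955 -> [955]
  root=955
After append 90 (leaves=[62, 30, 90]):
  L0: [62, 30, 90]
  L1: h(62,30)=(62*31+30)%997=955 h(90,90)=(90*31+90)%997=886 -> [955, 886]
  L2: h(955,886)=(955*31+886)%997=581 -> [581]
  root=581
After append 13 (leaves=[62, 30, 90, 13]):
  L0: [62, 30, 90, 13]
  L1: h(62,30)=(62*31+30)%997=955 h(90,13)=(90*31+13)%997=809 -> [955, 809]
  L2: h(955,809)=(955*31+809)%997=504 -> [504]
  root=504
After append 91 (leaves=[62, 30, 90, 13, 91]):
  L0: [62, 30, 90, 13, 91]
  L1: h(62,30)=(62*31+30)%997=955 h(90,13)=(90*31+13)%997=809 h(91,91)=(91*31+91)%997=918 -> [955, 809, 918]
  L2: h(955,809)=(955*31+809)%997=504 h(918,918)=(918*31+918)%997=463 -> [504, 463]
  L3: h(504,463)=(504*31+463)%997=135 -> [135]
  root=135

Answer: 62 955 581 504 135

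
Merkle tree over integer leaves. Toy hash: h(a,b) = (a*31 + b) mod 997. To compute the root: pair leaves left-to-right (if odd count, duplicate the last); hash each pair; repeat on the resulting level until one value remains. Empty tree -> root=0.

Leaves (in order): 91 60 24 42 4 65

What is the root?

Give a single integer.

Answer: 476

Derivation:
L0: [91, 60, 24, 42, 4, 65]
L1: h(91,60)=(91*31+60)%997=887 h(24,42)=(24*31+42)%997=786 h(4,65)=(4*31+65)%997=189 -> [887, 786, 189]
L2: h(887,786)=(887*31+786)%997=367 h(189,189)=(189*31+189)%997=66 -> [367, 66]
L3: h(367,66)=(367*31+66)%997=476 -> [476]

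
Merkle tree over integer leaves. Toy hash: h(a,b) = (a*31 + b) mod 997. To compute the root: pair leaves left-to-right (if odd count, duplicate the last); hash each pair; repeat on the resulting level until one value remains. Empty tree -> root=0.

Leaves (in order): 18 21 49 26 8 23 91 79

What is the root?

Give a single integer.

L0: [18, 21, 49, 26, 8, 23, 91, 79]
L1: h(18,21)=(18*31+21)%997=579 h(49,26)=(49*31+26)%997=548 h(8,23)=(8*31+23)%997=271 h(91,79)=(91*31+79)%997=906 -> [579, 548, 271, 906]
L2: h(579,548)=(579*31+548)%997=551 h(271,906)=(271*31+906)%997=334 -> [551, 334]
L3: h(551,334)=(551*31+334)%997=466 -> [466]

Answer: 466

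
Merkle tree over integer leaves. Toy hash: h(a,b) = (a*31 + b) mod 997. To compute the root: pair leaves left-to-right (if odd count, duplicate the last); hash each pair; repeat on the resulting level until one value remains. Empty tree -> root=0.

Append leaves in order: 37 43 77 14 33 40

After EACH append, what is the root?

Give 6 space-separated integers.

After append 37 (leaves=[37]):
  L0: [37]
  root=37
After append 43 (leaves=[37, 43]):
  L0: [37, 43]
  L1: h(37,43)=(37*31+43)%997=193 -> [193]
  root=193
After append 77 (leaves=[37, 43, 77]):
  L0: [37, 43, 77]
  L1: h(37,43)=(37*31+43)%997=193 h(77,77)=(77*31+77)%997=470 -> [193, 470]
  L2: h(193,470)=(193*31+470)%997=471 -> [471]
  root=471
After append 14 (leaves=[37, 43, 77, 14]):
  L0: [37, 43, 77, 14]
  L1: h(37,43)=(37*31+43)%997=193 h(77,14)=(77*31+14)%997=407 -> [193, 407]
  L2: h(193,407)=(193*31+407)%997=408 -> [408]
  root=408
After append 33 (leaves=[37, 43, 77, 14, 33]):
  L0: [37, 43, 77, 14, 33]
  L1: h(37,43)=(37*31+43)%997=193 h(77,14)=(77*31+14)%997=407 h(33,33)=(33*31+33)%997=59 -> [193, 407, 59]
  L2: h(193,407)=(193*31+407)%997=408 h(59,59)=(59*31+59)%997=891 -> [408, 891]
  L3: h(408,891)=(408*31+891)%997=578 -> [578]
  root=578
After append 40 (leaves=[37, 43, 77, 14, 33, 40]):
  L0: [37, 43, 77, 14, 33, 40]
  L1: h(37,43)=(37*31+43)%997=193 h(77,14)=(77*31+14)%997=407 h(33,40)=(33*31+40)%997=66 -> [193, 407, 66]
  L2: h(193,407)=(193*31+407)%997=408 h(66,66)=(66*31+66)%997=118 -> [408, 118]
  L3: h(408,118)=(408*31+118)%997=802 -> [802]
  root=802

Answer: 37 193 471 408 578 802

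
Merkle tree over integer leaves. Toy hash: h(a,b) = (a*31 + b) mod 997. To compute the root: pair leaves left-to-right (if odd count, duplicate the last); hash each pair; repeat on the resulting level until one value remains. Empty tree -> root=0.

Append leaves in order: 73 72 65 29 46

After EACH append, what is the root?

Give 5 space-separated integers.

Answer: 73 341 687 651 486

Derivation:
After append 73 (leaves=[73]):
  L0: [73]
  root=73
After append 72 (leaves=[73, 72]):
  L0: [73, 72]
  L1: h(73,72)=(73*31+72)%997=341 -> [341]
  root=341
After append 65 (leaves=[73, 72, 65]):
  L0: [73, 72, 65]
  L1: h(73,72)=(73*31+72)%997=341 h(65,65)=(65*31+65)%997=86 -> [341, 86]
  L2: h(341,86)=(341*31+86)%997=687 -> [687]
  root=687
After append 29 (leaves=[73, 72, 65, 29]):
  L0: [73, 72, 65, 29]
  L1: h(73,72)=(73*31+72)%997=341 h(65,29)=(65*31+29)%997=50 -> [341, 50]
  L2: h(341,50)=(341*31+50)%997=651 -> [651]
  root=651
After append 46 (leaves=[73, 72, 65, 29, 46]):
  L0: [73, 72, 65, 29, 46]
  L1: h(73,72)=(73*31+72)%997=341 h(65,29)=(65*31+29)%997=50 h(46,46)=(46*31+46)%997=475 -> [341, 50, 475]
  L2: h(341,50)=(341*31+50)%997=651 h(475,475)=(475*31+475)%997=245 -> [651, 245]
  L3: h(651,245)=(651*31+245)%997=486 -> [486]
  root=486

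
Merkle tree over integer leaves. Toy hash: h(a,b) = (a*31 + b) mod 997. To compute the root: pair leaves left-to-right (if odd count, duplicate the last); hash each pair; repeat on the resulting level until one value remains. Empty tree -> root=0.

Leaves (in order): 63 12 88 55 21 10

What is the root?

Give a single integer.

Answer: 793

Derivation:
L0: [63, 12, 88, 55, 21, 10]
L1: h(63,12)=(63*31+12)%997=968 h(88,55)=(88*31+55)%997=789 h(21,10)=(21*31+10)%997=661 -> [968, 789, 661]
L2: h(968,789)=(968*31+789)%997=887 h(661,661)=(661*31+661)%997=215 -> [887, 215]
L3: h(887,215)=(887*31+215)%997=793 -> [793]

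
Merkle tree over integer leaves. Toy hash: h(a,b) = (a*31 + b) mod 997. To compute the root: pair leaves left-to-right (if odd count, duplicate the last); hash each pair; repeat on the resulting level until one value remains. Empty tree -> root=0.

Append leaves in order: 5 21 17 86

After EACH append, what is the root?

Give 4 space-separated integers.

After append 5 (leaves=[5]):
  L0: [5]
  root=5
After append 21 (leaves=[5, 21]):
  L0: [5, 21]
  L1: h(5,21)=(5*31+21)%997=176 -> [176]
  root=176
After append 17 (leaves=[5, 21, 17]):
  L0: [5, 21, 17]
  L1: h(5,21)=(5*31+21)%997=176 h(17,17)=(17*31+17)%997=544 -> [176, 544]
  L2: h(176,544)=(176*31+544)%997=18 -> [18]
  root=18
After append 86 (leaves=[5, 21, 17, 86]):
  L0: [5, 21, 17, 86]
  L1: h(5,21)=(5*31+21)%997=176 h(17,86)=(17*31+86)%997=613 -> [176, 613]
  L2: h(176,613)=(176*31+613)%997=87 -> [87]
  root=87

Answer: 5 176 18 87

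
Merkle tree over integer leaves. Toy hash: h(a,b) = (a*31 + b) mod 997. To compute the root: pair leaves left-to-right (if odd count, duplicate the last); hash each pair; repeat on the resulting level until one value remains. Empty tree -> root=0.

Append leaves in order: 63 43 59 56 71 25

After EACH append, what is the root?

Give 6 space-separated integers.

Answer: 63 2 953 950 460 982

Derivation:
After append 63 (leaves=[63]):
  L0: [63]
  root=63
After append 43 (leaves=[63, 43]):
  L0: [63, 43]
  L1: h(63,43)=(63*31+43)%997=2 -> [2]
  root=2
After append 59 (leaves=[63, 43, 59]):
  L0: [63, 43, 59]
  L1: h(63,43)=(63*31+43)%997=2 h(59,59)=(59*31+59)%997=891 -> [2, 891]
  L2: h(2,891)=(2*31+891)%997=953 -> [953]
  root=953
After append 56 (leaves=[63, 43, 59, 56]):
  L0: [63, 43, 59, 56]
  L1: h(63,43)=(63*31+43)%997=2 h(59,56)=(59*31+56)%997=888 -> [2, 888]
  L2: h(2,888)=(2*31+888)%997=950 -> [950]
  root=950
After append 71 (leaves=[63, 43, 59, 56, 71]):
  L0: [63, 43, 59, 56, 71]
  L1: h(63,43)=(63*31+43)%997=2 h(59,56)=(59*31+56)%997=888 h(71,71)=(71*31+71)%997=278 -> [2, 888, 278]
  L2: h(2,888)=(2*31+888)%997=950 h(278,278)=(278*31+278)%997=920 -> [950, 920]
  L3: h(950,920)=(950*31+920)%997=460 -> [460]
  root=460
After append 25 (leaves=[63, 43, 59, 56, 71, 25]):
  L0: [63, 43, 59, 56, 71, 25]
  L1: h(63,43)=(63*31+43)%997=2 h(59,56)=(59*31+56)%997=888 h(71,25)=(71*31+25)%997=232 -> [2, 888, 232]
  L2: h(2,888)=(2*31+888)%997=950 h(232,232)=(232*31+232)%997=445 -> [950, 445]
  L3: h(950,445)=(950*31+445)%997=982 -> [982]
  root=982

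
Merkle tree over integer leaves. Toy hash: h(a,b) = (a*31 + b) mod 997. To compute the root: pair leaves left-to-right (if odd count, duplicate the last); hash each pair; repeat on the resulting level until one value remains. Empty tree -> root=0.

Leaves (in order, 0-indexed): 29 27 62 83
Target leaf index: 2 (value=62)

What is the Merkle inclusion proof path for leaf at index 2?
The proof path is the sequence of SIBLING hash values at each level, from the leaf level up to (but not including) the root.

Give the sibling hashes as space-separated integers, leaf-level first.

L0 (leaves): [29, 27, 62, 83], target index=2
L1: h(29,27)=(29*31+27)%997=926 [pair 0] h(62,83)=(62*31+83)%997=11 [pair 1] -> [926, 11]
  Sibling for proof at L0: 83
L2: h(926,11)=(926*31+11)%997=801 [pair 0] -> [801]
  Sibling for proof at L1: 926
Root: 801
Proof path (sibling hashes from leaf to root): [83, 926]

Answer: 83 926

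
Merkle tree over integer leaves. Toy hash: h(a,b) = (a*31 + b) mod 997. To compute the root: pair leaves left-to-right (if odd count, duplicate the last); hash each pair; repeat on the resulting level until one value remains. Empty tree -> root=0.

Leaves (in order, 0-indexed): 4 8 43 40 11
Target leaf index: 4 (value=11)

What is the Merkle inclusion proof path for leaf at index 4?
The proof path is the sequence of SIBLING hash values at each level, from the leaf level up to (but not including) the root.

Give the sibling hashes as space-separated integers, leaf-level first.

L0 (leaves): [4, 8, 43, 40, 11], target index=4
L1: h(4,8)=(4*31+8)%997=132 [pair 0] h(43,40)=(43*31+40)%997=376 [pair 1] h(11,11)=(11*31+11)%997=352 [pair 2] -> [132, 376, 352]
  Sibling for proof at L0: 11
L2: h(132,376)=(132*31+376)%997=480 [pair 0] h(352,352)=(352*31+352)%997=297 [pair 1] -> [480, 297]
  Sibling for proof at L1: 352
L3: h(480,297)=(480*31+297)%997=222 [pair 0] -> [222]
  Sibling for proof at L2: 480
Root: 222
Proof path (sibling hashes from leaf to root): [11, 352, 480]

Answer: 11 352 480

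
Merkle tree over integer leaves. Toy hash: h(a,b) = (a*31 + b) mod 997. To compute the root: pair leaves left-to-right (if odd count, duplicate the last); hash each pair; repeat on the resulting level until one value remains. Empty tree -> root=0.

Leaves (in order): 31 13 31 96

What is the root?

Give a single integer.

L0: [31, 13, 31, 96]
L1: h(31,13)=(31*31+13)%997=974 h(31,96)=(31*31+96)%997=60 -> [974, 60]
L2: h(974,60)=(974*31+60)%997=344 -> [344]

Answer: 344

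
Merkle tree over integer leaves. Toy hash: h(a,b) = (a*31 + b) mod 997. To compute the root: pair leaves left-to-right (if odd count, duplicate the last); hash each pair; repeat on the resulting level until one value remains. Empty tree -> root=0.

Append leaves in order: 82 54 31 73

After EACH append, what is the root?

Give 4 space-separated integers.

Answer: 82 602 711 753

Derivation:
After append 82 (leaves=[82]):
  L0: [82]
  root=82
After append 54 (leaves=[82, 54]):
  L0: [82, 54]
  L1: h(82,54)=(82*31+54)%997=602 -> [602]
  root=602
After append 31 (leaves=[82, 54, 31]):
  L0: [82, 54, 31]
  L1: h(82,54)=(82*31+54)%997=602 h(31,31)=(31*31+31)%997=992 -> [602, 992]
  L2: h(602,992)=(602*31+992)%997=711 -> [711]
  root=711
After append 73 (leaves=[82, 54, 31, 73]):
  L0: [82, 54, 31, 73]
  L1: h(82,54)=(82*31+54)%997=602 h(31,73)=(31*31+73)%997=37 -> [602, 37]
  L2: h(602,37)=(602*31+37)%997=753 -> [753]
  root=753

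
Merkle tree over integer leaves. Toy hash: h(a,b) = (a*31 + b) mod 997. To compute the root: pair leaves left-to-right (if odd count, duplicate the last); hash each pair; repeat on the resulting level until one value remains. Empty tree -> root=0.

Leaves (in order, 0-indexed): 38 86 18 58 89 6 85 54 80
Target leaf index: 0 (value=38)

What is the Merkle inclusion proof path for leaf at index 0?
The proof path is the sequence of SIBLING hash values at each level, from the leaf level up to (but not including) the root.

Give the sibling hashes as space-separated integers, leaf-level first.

Answer: 86 616 668 327

Derivation:
L0 (leaves): [38, 86, 18, 58, 89, 6, 85, 54, 80], target index=0
L1: h(38,86)=(38*31+86)%997=267 [pair 0] h(18,58)=(18*31+58)%997=616 [pair 1] h(89,6)=(89*31+6)%997=771 [pair 2] h(85,54)=(85*31+54)%997=695 [pair 3] h(80,80)=(80*31+80)%997=566 [pair 4] -> [267, 616, 771, 695, 566]
  Sibling for proof at L0: 86
L2: h(267,616)=(267*31+616)%997=917 [pair 0] h(771,695)=(771*31+695)%997=668 [pair 1] h(566,566)=(566*31+566)%997=166 [pair 2] -> [917, 668, 166]
  Sibling for proof at L1: 616
L3: h(917,668)=(917*31+668)%997=182 [pair 0] h(166,166)=(166*31+166)%997=327 [pair 1] -> [182, 327]
  Sibling for proof at L2: 668
L4: h(182,327)=(182*31+327)%997=984 [pair 0] -> [984]
  Sibling for proof at L3: 327
Root: 984
Proof path (sibling hashes from leaf to root): [86, 616, 668, 327]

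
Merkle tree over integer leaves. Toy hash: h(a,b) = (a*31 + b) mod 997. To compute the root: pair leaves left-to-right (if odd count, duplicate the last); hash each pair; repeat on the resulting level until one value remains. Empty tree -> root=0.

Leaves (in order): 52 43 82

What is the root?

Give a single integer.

L0: [52, 43, 82]
L1: h(52,43)=(52*31+43)%997=658 h(82,82)=(82*31+82)%997=630 -> [658, 630]
L2: h(658,630)=(658*31+630)%997=91 -> [91]

Answer: 91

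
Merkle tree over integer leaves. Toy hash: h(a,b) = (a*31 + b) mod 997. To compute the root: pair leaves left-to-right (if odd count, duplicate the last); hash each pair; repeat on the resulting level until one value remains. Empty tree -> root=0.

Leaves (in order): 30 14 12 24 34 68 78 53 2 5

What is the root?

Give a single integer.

Answer: 159

Derivation:
L0: [30, 14, 12, 24, 34, 68, 78, 53, 2, 5]
L1: h(30,14)=(30*31+14)%997=944 h(12,24)=(12*31+24)%997=396 h(34,68)=(34*31+68)%997=125 h(78,53)=(78*31+53)%997=477 h(2,5)=(2*31+5)%997=67 -> [944, 396, 125, 477, 67]
L2: h(944,396)=(944*31+396)%997=747 h(125,477)=(125*31+477)%997=364 h(67,67)=(67*31+67)%997=150 -> [747, 364, 150]
L3: h(747,364)=(747*31+364)%997=590 h(150,150)=(150*31+150)%997=812 -> [590, 812]
L4: h(590,812)=(590*31+812)%997=159 -> [159]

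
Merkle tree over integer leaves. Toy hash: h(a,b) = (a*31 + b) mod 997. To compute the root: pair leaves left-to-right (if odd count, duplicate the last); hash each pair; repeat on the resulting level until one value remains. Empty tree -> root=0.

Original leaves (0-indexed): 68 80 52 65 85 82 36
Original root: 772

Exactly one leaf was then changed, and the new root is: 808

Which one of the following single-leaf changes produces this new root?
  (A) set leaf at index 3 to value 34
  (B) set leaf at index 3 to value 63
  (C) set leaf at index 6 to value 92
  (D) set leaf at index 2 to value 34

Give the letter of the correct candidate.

Answer: A

Derivation:
Original leaves: [68, 80, 52, 65, 85, 82, 36]
Target new root: 808
Try each candidate change and compute the resulting root:
Candidate A: set leaf[3] = 34 -> leaves = [68, 80, 52, 34, 85, 82, 36]
  L0: [68, 80, 52, 34, 85, 82, 36]
  L1: h(68,80)=(68*31+80)%997=194 h(52,34)=(52*31+34)%997=649 h(85,82)=(85*31+82)%997=723 h(36,36)=(36*31+36)%997=155 -> [194, 649, 723, 155]
  L2: h(194,649)=(194*31+649)%997=681 h(723,155)=(723*31+155)%997=634 -> [681, 634]
  L3: h(681,634)=(681*31+634)%997=808 -> [808]
  root = 808 == target 808  ** MATCH **
Candidate B: set leaf[3] = 63 -> leaves = [68, 80, 52, 63, 85, 82, 36]
  L0: [68, 80, 52, 63, 85, 82, 36]
  L1: h(68,80)=(68*31+80)%997=194 h(52,63)=(52*31+63)%997=678 h(85,82)=(85*31+82)%997=723 h(36,36)=(36*31+36)%997=155 -> [194, 678, 723, 155]
  L2: h(194,678)=(194*31+678)%997=710 h(723,155)=(723*31+155)%997=634 -> [710, 634]
  L3: h(710,634)=(710*31+634)%997=710 -> [710]
  root = 710 != target 808
Candidate C: set leaf[6] = 92 -> leaves = [68, 80, 52, 65, 85, 82, 92]
  L0: [68, 80, 52, 65, 85, 82, 92]
  L1: h(68,80)=(68*31+80)%997=194 h(52,65)=(52*31+65)%997=680 h(85,82)=(85*31+82)%997=723 h(92,92)=(92*31+92)%997=950 -> [194, 680, 723, 950]
  L2: h(194,680)=(194*31+680)%997=712 h(723,950)=(723*31+950)%997=432 -> [712, 432]
  L3: h(712,432)=(712*31+432)%997=570 -> [570]
  root = 570 != target 808
Candidate D: set leaf[2] = 34 -> leaves = [68, 80, 34, 65, 85, 82, 36]
  L0: [68, 80, 34, 65, 85, 82, 36]
  L1: h(68,80)=(68*31+80)%997=194 h(34,65)=(34*31+65)%997=122 h(85,82)=(85*31+82)%997=723 h(36,36)=(36*31+36)%997=155 -> [194, 122, 723, 155]
  L2: h(194,122)=(194*31+122)%997=154 h(723,155)=(723*31+155)%997=634 -> [154, 634]
  L3: h(154,634)=(154*31+634)%997=423 -> [423]
  root = 423 != target 808
Candidate A produces the target root.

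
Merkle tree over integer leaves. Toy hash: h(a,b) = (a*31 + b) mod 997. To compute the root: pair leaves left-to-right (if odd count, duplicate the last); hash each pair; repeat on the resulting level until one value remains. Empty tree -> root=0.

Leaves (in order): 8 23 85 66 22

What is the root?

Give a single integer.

Answer: 791

Derivation:
L0: [8, 23, 85, 66, 22]
L1: h(8,23)=(8*31+23)%997=271 h(85,66)=(85*31+66)%997=707 h(22,22)=(22*31+22)%997=704 -> [271, 707, 704]
L2: h(271,707)=(271*31+707)%997=135 h(704,704)=(704*31+704)%997=594 -> [135, 594]
L3: h(135,594)=(135*31+594)%997=791 -> [791]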